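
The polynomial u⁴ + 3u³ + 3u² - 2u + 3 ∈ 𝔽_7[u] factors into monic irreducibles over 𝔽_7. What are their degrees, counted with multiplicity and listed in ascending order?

2, 2

Write f(u) = u⁴ + 3u³ + 3u² - 2u + 3.
Complete factorization: f(u) = (u² - 3)·(u² + 3u - 1).
Factor degrees with multiplicity: 2 + 2 = 4.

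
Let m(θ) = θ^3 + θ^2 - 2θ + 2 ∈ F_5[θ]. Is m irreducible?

No

Check for roots in F_5: m(0) = 2; m(1) = 2; m(2) = 0 → root; m(3) = 2; m(4) = 4.
m(2) = 0, so (θ − 2) divides m(θ); m is reducible.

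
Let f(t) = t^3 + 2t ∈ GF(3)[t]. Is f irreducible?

No

Check for roots in GF(3): f(0) = 0 → root; f(1) = 0 → root; f(2) = 0 → root.
f(0) = 0, so (t) divides f(t); f is reducible.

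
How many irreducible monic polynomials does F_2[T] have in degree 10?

By the necklace-counting formula, N_2(10) = (1/10) Σ_{d|10} μ(10/d)·2^d.
Divisors of 10: 1, 2, 5, 10; μ(10/d) for each: 1, -1, -1, 1.
Σ = 2^1 − 2^2 − 2^5 + 2^10 = 990.
N = 990/10 = 99.

99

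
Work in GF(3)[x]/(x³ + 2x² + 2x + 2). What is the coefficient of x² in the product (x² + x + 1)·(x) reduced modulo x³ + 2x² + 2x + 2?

2

Multiply in GF(3)[x]: (x² + x + 1)·(x) = x³ + x² + x.
Reduce using x³ ≡ x² + x + 1 (mod x³ + 2x² + 2x + 2).
Reduced: 2x² + 2x + 1.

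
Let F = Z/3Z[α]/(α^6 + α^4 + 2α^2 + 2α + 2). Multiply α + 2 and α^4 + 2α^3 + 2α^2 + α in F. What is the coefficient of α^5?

Multiply in Z/3Z[α]: (α + 2)·(α^4 + 2α^3 + 2α^2 + α) = α^5 + α^4 + 2α^2 + 2α.
Reduced: α^5 + α^4 + 2α^2 + 2α.

1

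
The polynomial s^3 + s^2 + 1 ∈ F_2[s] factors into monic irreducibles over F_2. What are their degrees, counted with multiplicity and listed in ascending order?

Write h(s) = s^3 + s^2 + 1.
Roots in F_2: h(0) = 1; h(1) = 1.
Complete factorization: h(s) = (s^3 + s^2 + 1).
Factor degrees with multiplicity: 3 = 3.

3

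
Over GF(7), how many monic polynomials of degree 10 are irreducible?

The number of monic irreducibles of degree 10 over GF(7) is (1/10)·Σ_{d∣10} μ(10/d) 7^d.
Divisors of 10: 1, 2, 5, 10; μ(10/d) for each: 1, -1, -1, 1.
Σ = 7^1 − 7^2 − 7^5 + 7^10 = 282458400.
N = 282458400/10 = 28245840.

28245840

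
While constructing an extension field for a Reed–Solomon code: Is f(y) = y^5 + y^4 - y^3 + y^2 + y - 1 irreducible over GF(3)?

Check for roots in GF(3): f(0) = 2; f(1) = 2; f(2) = 0 → root.
f(2) = 0, so (y − 2) divides f(y); f is reducible.

No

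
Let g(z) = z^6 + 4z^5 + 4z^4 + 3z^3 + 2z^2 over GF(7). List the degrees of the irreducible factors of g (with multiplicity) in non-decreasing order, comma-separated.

1, 1, 1, 1, 2

Linear factors from roots: (z), (z + 6), (z + 1).
Complete factorization: g(z) = (z + 1)·(z + 6)·(z)^2·(z^2 + 4z + 5).
Factor degrees with multiplicity: 1 + 1 + 1 + 1 + 2 = 6.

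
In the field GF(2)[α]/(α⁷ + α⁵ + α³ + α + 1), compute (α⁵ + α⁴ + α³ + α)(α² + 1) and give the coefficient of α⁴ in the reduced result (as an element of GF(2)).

Multiply in GF(2)[α]: (α⁵ + α⁴ + α³ + α)·(α² + 1) = α⁷ + α⁶ + α⁴ + α.
Reduce using α⁷ ≡ α⁵ + α³ + α + 1 (mod α⁷ + α⁵ + α³ + α + 1).
Reduced: α⁶ + α⁵ + α⁴ + α³ + 1.

1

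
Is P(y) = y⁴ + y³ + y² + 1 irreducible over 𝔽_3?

Check for roots in 𝔽_3: P(0) = 1; P(1) = 1; P(2) = 2.
No roots, so no linear factors.
Monic irreducibles of degree 2 over GF(3): y² + 1, y² + y - 1, y² - y - 1.
None of them divide P (all give nonzero remainder).
No irreducible factor of degree ≤ 2 exists, so P is irreducible over GF(3).

Yes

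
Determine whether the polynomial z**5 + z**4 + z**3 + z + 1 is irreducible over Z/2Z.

Write g(z) = z**5 + z**4 + z**3 + z + 1.
Check for roots in Z/2Z: g(0) = 1; g(1) = 1.
No roots, so no linear factors.
Monic irreducibles of degree 2 over GF(2): z**2 + z + 1.
None of them divide g (all give nonzero remainder).
No irreducible factor of degree ≤ 2 exists, so g is irreducible over GF(2).

Yes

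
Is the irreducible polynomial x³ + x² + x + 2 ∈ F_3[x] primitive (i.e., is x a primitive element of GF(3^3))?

No

Write f(x) = x³ + x² + x + 2.
|GF(3^3)^×| = 3^3 − 1 = 26. Prime factorization: 26 = 2·13.
f is primitive ⇔ x has order 26 in GF(3)[x]/(f), i.e. x^(26/q) ≠ 1 for each prime q | 26.
x^(13) mod f = 1
x^(2) mod f = x².
Since x^(13) = 1, the order of x divides 13 < 26; not primitive.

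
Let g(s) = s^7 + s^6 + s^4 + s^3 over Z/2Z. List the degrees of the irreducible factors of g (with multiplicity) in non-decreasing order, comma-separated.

Roots in Z/2Z: g(0) = 0 → root; g(1) = 0 → root.
Linear factors from roots: (s), (s + 1).
Complete factorization: g(s) = (s + 1)^2·(s)^3·(s^2 + s + 1).
Factor degrees with multiplicity: 1 + 1 + 1 + 1 + 1 + 2 = 7.

1, 1, 1, 1, 1, 2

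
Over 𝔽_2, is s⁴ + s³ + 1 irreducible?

Yes

Write P(s) = s⁴ + s³ + 1.
Check for roots in 𝔽_2: P(0) = 1; P(1) = 1.
No roots, so no linear factors.
Monic irreducibles of degree 2 over GF(2): s² + s + 1.
None of them divide P (all give nonzero remainder).
No irreducible factor of degree ≤ 2 exists, so P is irreducible over GF(2).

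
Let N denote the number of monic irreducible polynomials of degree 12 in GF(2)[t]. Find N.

335

By the necklace-counting formula, N_2(12) = (1/12) Σ_{d|12} μ(12/d)·2^d.
Divisors of 12: 1, 2, 3, 4, 6, 12; μ(12/d) for each: 0, 1, 0, -1, -1, 1.
Σ = 2^2 − 2^4 − 2^6 + 2^12 = 4020.
N = 4020/12 = 335.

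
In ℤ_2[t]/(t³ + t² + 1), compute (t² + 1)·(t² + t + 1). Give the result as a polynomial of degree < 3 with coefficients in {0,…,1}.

1

Multiply in ℤ_2[t]: (t² + 1)·(t² + t + 1) = t⁴ + t³ + t + 1.
Reduce using t³ ≡ t² + 1 (mod t³ + t² + 1).
Reduced: 1.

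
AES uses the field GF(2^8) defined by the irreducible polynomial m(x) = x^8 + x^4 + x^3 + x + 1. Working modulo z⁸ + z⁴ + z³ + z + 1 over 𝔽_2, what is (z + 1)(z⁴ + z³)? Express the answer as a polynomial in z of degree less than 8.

z^5 + z^3

Multiply in 𝔽_2[z]: (z + 1)·(z⁴ + z³) = z⁵ + z³.
Reduced: z⁵ + z³.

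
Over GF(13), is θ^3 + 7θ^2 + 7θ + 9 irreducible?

Write P(θ) = θ^3 + 7θ^2 + 7θ + 9.
Check each element of GF(13) for a root: P(0)=9, P(1)=11, P(2)=7, P(3)=3, P(4)=5, P(5)=6, P(6)=12, P(7)=3, P(8)=11, P(9)=3, P(10)=11, P(11)=2, P(12)=8.
No roots. A degree-3 polynomial over a field with no linear factor is irreducible.

Yes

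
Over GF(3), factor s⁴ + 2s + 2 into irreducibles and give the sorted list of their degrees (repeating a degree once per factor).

Write g(s) = s⁴ + 2s + 2.
Roots in GF(3): g(0) = 2; g(1) = 2; g(2) = 1.
Complete factorization: g(s) = (s⁴ + 2s + 2).
Factor degrees with multiplicity: 4 = 4.

4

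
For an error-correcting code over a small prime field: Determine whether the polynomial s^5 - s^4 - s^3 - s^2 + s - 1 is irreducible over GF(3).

Yes

Write h(s) = s^5 - s^4 - s^3 - s^2 + s - 1.
Check for roots in GF(3): h(0) = 2; h(1) = 1; h(2) = 2.
No roots, so no linear factors.
Monic irreducibles of degree 2 over GF(3): s^2 + 1, s^2 + s - 1, s^2 - s - 1.
None of them divide h (all give nonzero remainder).
No irreducible factor of degree ≤ 2 exists, so h is irreducible over GF(3).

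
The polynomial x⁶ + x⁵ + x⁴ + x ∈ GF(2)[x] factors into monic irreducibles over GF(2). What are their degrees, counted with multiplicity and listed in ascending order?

Write f(x) = x⁶ + x⁵ + x⁴ + x.
Roots in GF(2): f(0) = 0 → root; f(1) = 0 → root.
Linear factors from roots: (x), (x + 1).
Complete factorization: f(x) = (x)·(x + 1)^2·(x³ + x² + 1).
Factor degrees with multiplicity: 1 + 1 + 1 + 3 = 6.

1, 1, 1, 3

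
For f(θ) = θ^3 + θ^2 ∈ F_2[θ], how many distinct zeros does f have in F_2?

Evaluate at each of the 2 elements of F_2:
f(0) = 0 → root; f(1) = 0 → root.
Roots: {0, 1}.

2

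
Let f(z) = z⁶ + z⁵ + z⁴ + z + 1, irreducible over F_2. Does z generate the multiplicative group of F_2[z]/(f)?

|GF(2^6)^×| = 2^6 − 1 = 63. Prime factorization: 63 = 3^2·7.
f is primitive ⇔ z has order 63 in GF(2)[z]/(f), i.e. z^(63/q) ≠ 1 for each prime q | 63.
z^(21) mod f = z⁴ + z³ + 1.
z^(9) mod f = z⁵ + z² + z + 1.
None equal 1, so z has full order 63; f is primitive.

Yes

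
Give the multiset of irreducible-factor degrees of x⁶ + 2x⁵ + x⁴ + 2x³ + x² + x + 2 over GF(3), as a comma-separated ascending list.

Write g(x) = x⁶ + 2x⁵ + x⁴ + 2x³ + x² + x + 2.
Roots in GF(3): g(0) = 2; g(1) = 1; g(2) = 0 → root.
Linear factors from roots: (x + 1).
Complete factorization: g(x) = (x + 1)·(x² + 2x + 2)·(x³ + 2x² + 1).
Factor degrees with multiplicity: 1 + 2 + 3 = 6.

1, 2, 3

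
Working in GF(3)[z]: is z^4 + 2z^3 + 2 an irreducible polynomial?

Write f(z) = z^4 + 2z^3 + 2.
Check for roots in GF(3): f(0) = 2; f(1) = 2; f(2) = 1.
No roots, so no linear factors.
Monic irreducibles of degree 2 over GF(3): z^2 + 1, z^2 + z + 2, z^2 + 2z + 2.
None of them divide f (all give nonzero remainder).
No irreducible factor of degree ≤ 2 exists, so f is irreducible over GF(3).

Yes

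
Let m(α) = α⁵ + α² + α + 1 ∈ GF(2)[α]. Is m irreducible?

No

Check for roots in GF(2): m(0) = 1; m(1) = 0 → root.
m(1) = 0, so (α − 1) divides m(α); m is reducible.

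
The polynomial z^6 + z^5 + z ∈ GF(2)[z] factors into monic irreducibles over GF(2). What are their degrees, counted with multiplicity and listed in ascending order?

1, 2, 3

Write g(z) = z^6 + z^5 + z.
Roots in GF(2): g(0) = 0 → root; g(1) = 1.
Linear factors from roots: (z).
Complete factorization: g(z) = (z)·(z^2 + z + 1)·(z^3 + z + 1).
Factor degrees with multiplicity: 1 + 2 + 3 = 6.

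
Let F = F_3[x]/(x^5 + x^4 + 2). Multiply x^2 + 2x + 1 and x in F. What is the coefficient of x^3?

1

Multiply in F_3[x]: (x^2 + 2x + 1)·(x) = x^3 + 2x^2 + x.
Reduced: x^3 + 2x^2 + x.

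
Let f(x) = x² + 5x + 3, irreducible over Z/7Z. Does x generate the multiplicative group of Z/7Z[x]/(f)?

Yes

|GF(7^2)^×| = 7^2 − 1 = 48. Prime factorization: 48 = 2^4·3.
f is primitive ⇔ x has order 48 in GF(7)[x]/(f), i.e. x^(48/q) ≠ 1 for each prime q | 48.
x^(24) mod f = 6.
x^(16) mod f = 2.
None equal 1, so x has full order 48; f is primitive.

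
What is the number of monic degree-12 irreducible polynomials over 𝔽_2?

Gauss's count: N_{2}(12) = (1/12) Σ_{d|12} μ(12/d)·2^d.
Divisors of 12: 1, 2, 3, 4, 6, 12; μ(12/d) for each: 0, 1, 0, -1, -1, 1.
Σ = 2^2 − 2^4 − 2^6 + 2^12 = 4020.
N = 4020/12 = 335.

335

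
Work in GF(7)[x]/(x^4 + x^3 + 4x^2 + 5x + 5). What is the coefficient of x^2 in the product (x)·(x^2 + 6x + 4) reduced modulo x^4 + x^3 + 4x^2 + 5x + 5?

Multiply in GF(7)[x]: (x)·(x^2 + 6x + 4) = x^3 + 6x^2 + 4x.
Reduced: x^3 + 6x^2 + 4x.

6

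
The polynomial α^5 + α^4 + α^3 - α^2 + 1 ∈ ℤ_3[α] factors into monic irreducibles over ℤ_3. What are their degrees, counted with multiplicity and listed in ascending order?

Write h(α) = α^5 + α^4 + α^3 - α^2 + 1.
Roots in ℤ_3: h(0) = 1; h(1) = 0 → root; h(2) = 2.
Linear factors from roots: (α - 1).
Complete factorization: h(α) = (α - 1)·(α^2 + 1)·(α^2 - α - 1).
Factor degrees with multiplicity: 1 + 2 + 2 = 5.

1, 2, 2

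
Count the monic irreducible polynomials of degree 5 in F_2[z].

6

x^(2^5) − x is the product of all monic irreducibles of degree dividing 5; Möbius inversion gives N = (1/5) Σ μ(5/d)·2^d.
Divisors of 5: 1, 5; μ(5/d) for each: -1, 1.
Σ = − 2^1 + 2^5 = 30.
N = 30/5 = 6.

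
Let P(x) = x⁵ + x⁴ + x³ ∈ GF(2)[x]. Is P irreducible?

Check for roots in GF(2): P(0) = 0 → root; P(1) = 1.
P(0) = 0, so (x) divides P(x); P is reducible.

No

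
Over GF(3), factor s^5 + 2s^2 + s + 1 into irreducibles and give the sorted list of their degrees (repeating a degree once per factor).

Write f(s) = s^5 + 2s^2 + s + 1.
Roots in GF(3): f(0) = 1; f(1) = 2; f(2) = 1.
Complete factorization: f(s) = (s^5 + 2s^2 + s + 1).
Factor degrees with multiplicity: 5 = 5.

5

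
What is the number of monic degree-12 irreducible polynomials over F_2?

335

Gauss's count: N_{2}(12) = (1/12) Σ_{d|12} μ(12/d)·2^d.
Divisors of 12: 1, 2, 3, 4, 6, 12; μ(12/d) for each: 0, 1, 0, -1, -1, 1.
Σ = 2^2 − 2^4 − 2^6 + 2^12 = 4020.
N = 4020/12 = 335.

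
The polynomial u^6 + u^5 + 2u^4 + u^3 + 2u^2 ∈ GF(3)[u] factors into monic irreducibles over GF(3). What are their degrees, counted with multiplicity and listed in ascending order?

1, 1, 1, 3

Write h(u) = u^6 + u^5 + 2u^4 + u^3 + 2u^2.
Roots in GF(3): h(0) = 0 → root; h(1) = 1; h(2) = 0 → root.
Linear factors from roots: (u), (u + 1).
Complete factorization: h(u) = (u + 1)·(u)^2·(u^3 + 2u + 2).
Factor degrees with multiplicity: 1 + 1 + 1 + 3 = 6.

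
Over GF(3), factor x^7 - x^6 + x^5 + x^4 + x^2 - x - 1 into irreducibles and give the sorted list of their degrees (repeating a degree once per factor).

Write h(x) = x^7 - x^6 + x^5 + x^4 + x^2 - x - 1.
Roots in GF(3): h(0) = 2; h(1) = 1; h(2) = 2.
Complete factorization: h(x) = (x^7 - x^6 + x^5 + x^4 + x^2 - x - 1).
Factor degrees with multiplicity: 7 = 7.

7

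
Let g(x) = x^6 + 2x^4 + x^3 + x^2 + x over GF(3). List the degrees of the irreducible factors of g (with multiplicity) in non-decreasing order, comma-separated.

1, 1, 2, 2

Roots in GF(3): g(0) = 0 → root; g(1) = 0 → root; g(2) = 2.
Linear factors from roots: (x), (x + 2).
Complete factorization: g(x) = (x)·(x + 2)·(x^2 + 1)·(x^2 + x + 2).
Factor degrees with multiplicity: 1 + 1 + 2 + 2 = 6.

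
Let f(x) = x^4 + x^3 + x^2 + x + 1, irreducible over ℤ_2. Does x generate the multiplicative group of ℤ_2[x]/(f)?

|GF(2^4)^×| = 2^4 − 1 = 15. Prime factorization: 15 = 3·5.
f is primitive ⇔ x has order 15 in GF(2)[x]/(f), i.e. x^(15/q) ≠ 1 for each prime q | 15.
x^(5) mod f = 1
x^(3) mod f = x^3.
Since x^(5) = 1, the order of x divides 5 < 15; not primitive.

No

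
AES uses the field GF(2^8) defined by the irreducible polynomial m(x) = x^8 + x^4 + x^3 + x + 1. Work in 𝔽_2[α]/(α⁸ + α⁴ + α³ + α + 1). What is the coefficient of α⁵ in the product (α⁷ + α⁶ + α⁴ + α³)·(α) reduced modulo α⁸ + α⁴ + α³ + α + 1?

Multiply in 𝔽_2[α]: (α⁷ + α⁶ + α⁴ + α³)·(α) = α⁸ + α⁷ + α⁵ + α⁴.
Reduce using α⁸ ≡ α⁴ + α³ + α + 1 (mod α⁸ + α⁴ + α³ + α + 1).
Reduced: α⁷ + α⁵ + α³ + α + 1.

1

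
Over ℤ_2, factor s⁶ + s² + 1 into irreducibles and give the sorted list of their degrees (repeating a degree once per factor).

3, 3

Write h(s) = s⁶ + s² + 1.
Roots in ℤ_2: h(0) = 1; h(1) = 1.
Complete factorization: h(s) = (s³ + s + 1)^2.
Factor degrees with multiplicity: 3 + 3 = 6.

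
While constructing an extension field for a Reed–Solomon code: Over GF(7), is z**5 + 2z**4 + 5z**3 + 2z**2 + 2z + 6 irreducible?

Write f(z) = z**5 + 2z**4 + 5z**3 + 2z**2 + 2z + 6.
Check for roots in GF(7): f(0) = 6; f(1) = 4; f(2) = 3; f(3) = 3; f(4) = 5; f(5) = 5; f(6) = 2.
No roots, so no linear factors.
Degree-2 irreducible divisors: test the 21 monic irreducibles of degree 2 over GF(7).
None of them divide f (all give nonzero remainder).
No irreducible factor of degree ≤ 2 exists, so f is irreducible over GF(7).

Yes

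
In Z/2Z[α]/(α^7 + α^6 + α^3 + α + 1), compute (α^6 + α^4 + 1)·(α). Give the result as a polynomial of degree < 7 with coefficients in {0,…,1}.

Multiply in Z/2Z[α]: (α^6 + α^4 + 1)·(α) = α^7 + α^5 + α.
Reduce using α^7 ≡ α^6 + α^3 + α + 1 (mod α^7 + α^6 + α^3 + α + 1).
Reduced: α^6 + α^5 + α^3 + 1.

α^6 + α^5 + α^3 + 1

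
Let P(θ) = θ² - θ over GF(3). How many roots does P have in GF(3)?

Evaluate at each of the 3 elements of GF(3):
P(0) = 0 → root; P(1) = 0 → root; P(2) = 2.
Roots: {0, 1}.

2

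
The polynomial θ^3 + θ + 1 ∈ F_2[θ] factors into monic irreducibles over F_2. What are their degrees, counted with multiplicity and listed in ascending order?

Write f(θ) = θ^3 + θ + 1.
Roots in F_2: f(0) = 1; f(1) = 1.
Complete factorization: f(θ) = (θ^3 + θ + 1).
Factor degrees with multiplicity: 3 = 3.

3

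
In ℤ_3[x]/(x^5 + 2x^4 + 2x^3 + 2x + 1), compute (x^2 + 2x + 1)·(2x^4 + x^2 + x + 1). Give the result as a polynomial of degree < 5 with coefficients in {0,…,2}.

2x^4 + x + 1

Multiply in ℤ_3[x]: (x^2 + 2x + 1)·(2x^4 + x^2 + x + 1) = 2x^6 + x^5 + x^2 + 1.
Reduce using x^5 ≡ x^4 + x^3 + x + 2 (mod x^5 + 2x^4 + 2x^3 + 2x + 1).
Reduced: 2x^4 + x + 1.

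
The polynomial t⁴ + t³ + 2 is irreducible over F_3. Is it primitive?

Write f(t) = t⁴ + t³ + 2.
|GF(3^4)^×| = 3^4 − 1 = 80. Prime factorization: 80 = 2^4·5.
f is primitive ⇔ t has order 80 in GF(3)[t]/(f), i.e. t^(80/q) ≠ 1 for each prime q | 80.
t^(40) mod f = 2.
t^(16) mod f = 2t² + 2t + 2.
None equal 1, so t has full order 80; f is primitive.

Yes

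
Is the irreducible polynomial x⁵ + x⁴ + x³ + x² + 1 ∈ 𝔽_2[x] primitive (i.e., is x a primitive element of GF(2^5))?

Write f(x) = x⁵ + x⁴ + x³ + x² + 1.
|GF(2^5)^×| = 2^5 − 1 = 31. Prime factorization: 31 = 31.
f is primitive ⇔ x has order 31 in GF(2)[x]/(f), i.e. x^(31/q) ≠ 1 for each prime q | 31.
x^(1) mod f = x.
None equal 1, so x has full order 31; f is primitive.

Yes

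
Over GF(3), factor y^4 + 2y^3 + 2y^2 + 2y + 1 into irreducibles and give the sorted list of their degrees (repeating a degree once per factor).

1, 1, 2

Write f(y) = y^4 + 2y^3 + 2y^2 + 2y + 1.
Roots in GF(3): f(0) = 1; f(1) = 2; f(2) = 0 → root.
Linear factors from roots: (y + 1).
Complete factorization: f(y) = (y + 1)^2·(y^2 + 1).
Factor degrees with multiplicity: 1 + 1 + 2 = 4.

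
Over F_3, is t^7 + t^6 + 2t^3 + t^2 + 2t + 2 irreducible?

Write P(t) = t^7 + t^6 + 2t^3 + t^2 + 2t + 2.
Check for roots in F_3: P(0) = 2; P(1) = 0 → root; P(2) = 2.
P(1) = 0, so (t − 1) divides P(t); P is reducible.

No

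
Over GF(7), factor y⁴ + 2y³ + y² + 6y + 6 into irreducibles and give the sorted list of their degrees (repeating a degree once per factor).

1, 1, 2

Write g(y) = y⁴ + 2y³ + y² + 6y + 6.
Linear factors from roots: (y + 4), (y + 1).
Complete factorization: g(y) = (y + 1)·(y + 4)·(y² + 4y + 5).
Factor degrees with multiplicity: 1 + 1 + 2 = 4.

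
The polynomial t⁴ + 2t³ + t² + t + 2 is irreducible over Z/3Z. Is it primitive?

Yes

Write f(t) = t⁴ + 2t³ + t² + t + 2.
|GF(3^4)^×| = 3^4 − 1 = 80. Prime factorization: 80 = 2^4·5.
f is primitive ⇔ t has order 80 in GF(3)[t]/(f), i.e. t^(80/q) ≠ 1 for each prime q | 80.
t^(40) mod f = 2.
t^(16) mod f = t³ + 1.
None equal 1, so t has full order 80; f is primitive.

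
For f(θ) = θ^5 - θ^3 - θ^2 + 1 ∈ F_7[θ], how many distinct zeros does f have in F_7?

4

Evaluate at each of the 7 elements of F_7:
f(0) = 1; f(1) = 0 → root; f(2) = 0 → root; f(3) = 5; f(4) = 0 → root; f(5) = 1; f(6) = 0 → root.
Roots: {1, 2, 4, 6}.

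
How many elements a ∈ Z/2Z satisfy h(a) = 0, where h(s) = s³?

Evaluate at each of the 2 elements of Z/2Z:
h(0) = 0 → root; h(1) = 1.
Roots: {0}.

1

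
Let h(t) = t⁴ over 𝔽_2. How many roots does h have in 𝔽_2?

1

Evaluate at each of the 2 elements of 𝔽_2:
h(0) = 0 → root; h(1) = 1.
Roots: {0}.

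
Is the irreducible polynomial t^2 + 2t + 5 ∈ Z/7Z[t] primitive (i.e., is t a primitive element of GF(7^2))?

Yes

Write f(t) = t^2 + 2t + 5.
|GF(7^2)^×| = 7^2 − 1 = 48. Prime factorization: 48 = 2^4·3.
f is primitive ⇔ t has order 48 in GF(7)[t]/(f), i.e. t^(48/q) ≠ 1 for each prime q | 48.
t^(24) mod f = 6.
t^(16) mod f = 4.
None equal 1, so t has full order 48; f is primitive.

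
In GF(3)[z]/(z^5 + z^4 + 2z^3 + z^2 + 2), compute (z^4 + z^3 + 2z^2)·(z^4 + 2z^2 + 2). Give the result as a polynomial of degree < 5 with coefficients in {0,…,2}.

2z^2 + 2z + 2

Multiply in GF(3)[z]: (z^4 + z^3 + 2z^2)·(z^4 + 2z^2 + 2) = z^8 + z^7 + z^6 + 2z^5 + 2z^3 + z^2.
Reduce using z^5 ≡ 2z^4 + z^3 + 2z^2 + 1 (mod z^5 + z^4 + 2z^3 + z^2 + 2).
Reduced: 2z^2 + 2z + 2.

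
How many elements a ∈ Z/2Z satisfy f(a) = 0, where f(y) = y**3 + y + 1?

Evaluate at each of the 2 elements of Z/2Z:
f(0) = 1; f(1) = 1.
No element is a root.

0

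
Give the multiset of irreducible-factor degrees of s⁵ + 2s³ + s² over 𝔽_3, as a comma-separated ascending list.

1, 1, 3

Write g(s) = s⁵ + 2s³ + s².
Roots in 𝔽_3: g(0) = 0 → root; g(1) = 1; g(2) = 1.
Linear factors from roots: (s).
Complete factorization: g(s) = (s)^2·(s³ + 2s + 1).
Factor degrees with multiplicity: 1 + 1 + 3 = 5.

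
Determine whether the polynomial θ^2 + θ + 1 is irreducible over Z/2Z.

Yes

Write h(θ) = θ^2 + θ + 1.
Check for roots in Z/2Z: h(0) = 1; h(1) = 1.
No roots. A degree-2 polynomial over a field with no linear factor is irreducible.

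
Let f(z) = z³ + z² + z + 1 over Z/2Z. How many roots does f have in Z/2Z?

Evaluate at each of the 2 elements of Z/2Z:
f(0) = 1; f(1) = 0 → root.
Roots: {1}.

1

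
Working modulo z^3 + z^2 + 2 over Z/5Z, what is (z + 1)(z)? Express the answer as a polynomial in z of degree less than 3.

Multiply in Z/5Z[z]: (z + 1)·(z) = z^2 + z.
Reduced: z^2 + z.

z^2 + z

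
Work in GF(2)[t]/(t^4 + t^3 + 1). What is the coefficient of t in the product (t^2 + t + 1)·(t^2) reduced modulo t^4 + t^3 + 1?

0

Multiply in GF(2)[t]: (t^2 + t + 1)·(t^2) = t^4 + t^3 + t^2.
Reduce using t^4 ≡ t^3 + 1 (mod t^4 + t^3 + 1).
Reduced: t^2 + 1.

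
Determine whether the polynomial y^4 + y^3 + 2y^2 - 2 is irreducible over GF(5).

No

Write f(y) = y^4 + y^3 + 2y^2 - 2.
Check for roots in GF(5): f(0) = 3; f(1) = 2; f(2) = 0 → root; f(3) = 4; f(4) = 0 → root.
f(2) = 0, so (y − 2) divides f(y); f is reducible.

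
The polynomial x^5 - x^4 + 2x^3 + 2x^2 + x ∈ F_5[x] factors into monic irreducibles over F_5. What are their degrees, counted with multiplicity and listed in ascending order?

1, 1, 3

Write g(x) = x^5 - x^4 + 2x^3 + 2x^2 + x.
Roots in F_5: g(0) = 0 → root; g(1) = 0 → root; g(2) = 2; g(3) = 2; g(4) = 2.
Linear factors from roots: (x), (x - 1).
Complete factorization: g(x) = (x)·(x - 1)·(x^3 + 2x - 1).
Factor degrees with multiplicity: 1 + 1 + 3 = 5.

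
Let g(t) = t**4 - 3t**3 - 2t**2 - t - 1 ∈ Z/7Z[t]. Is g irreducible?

Check for roots in Z/7Z: g(0) = 6; g(1) = 1; g(2) = 2; g(3) = 6; g(4) = 6; g(5) = 5; g(6) = 2.
No roots, so no linear factors.
Degree-2 irreducible divisors: test the 21 monic irreducibles of degree 2 over GF(7).
None of them divide g (all give nonzero remainder).
No irreducible factor of degree ≤ 2 exists, so g is irreducible over GF(7).

Yes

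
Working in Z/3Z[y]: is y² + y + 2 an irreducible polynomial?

Yes

Write g(y) = y² + y + 2.
Check for roots in Z/3Z: g(0) = 2; g(1) = 1; g(2) = 2.
No roots. A degree-2 polynomial over a field with no linear factor is irreducible.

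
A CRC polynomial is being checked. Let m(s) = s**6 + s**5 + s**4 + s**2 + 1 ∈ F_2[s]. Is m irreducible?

Yes

Check for roots in F_2: m(0) = 1; m(1) = 1.
No roots, so no linear factors.
Monic irreducibles of degree 2 over GF(2): s**2 + s + 1.
None of them divide m (all give nonzero remainder).
Monic irreducibles of degree 3 over GF(2): s**3 + s + 1, s**3 + s**2 + 1.
None of them divide m (all give nonzero remainder).
No irreducible factor of degree ≤ 3 exists, so m is irreducible over GF(2).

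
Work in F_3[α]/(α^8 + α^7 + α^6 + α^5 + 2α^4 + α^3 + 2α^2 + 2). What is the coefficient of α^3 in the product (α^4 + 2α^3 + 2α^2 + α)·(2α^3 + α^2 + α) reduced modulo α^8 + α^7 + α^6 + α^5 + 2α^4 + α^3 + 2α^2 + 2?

Multiply in F_3[α]: (α^4 + 2α^3 + 2α^2 + α)·(2α^3 + α^2 + α) = 2α^7 + 2α^6 + α^5 + α^2.
Reduced: 2α^7 + 2α^6 + α^5 + α^2.

0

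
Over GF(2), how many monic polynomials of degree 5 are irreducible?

6

Gauss's count: N_{2}(5) = (1/5) Σ_{d|5} μ(5/d)·2^d.
Divisors of 5: 1, 5; μ(5/d) for each: -1, 1.
Σ = − 2^1 + 2^5 = 30.
N = 30/5 = 6.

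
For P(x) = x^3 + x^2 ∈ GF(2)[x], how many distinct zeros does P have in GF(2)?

Evaluate at each of the 2 elements of GF(2):
P(0) = 0 → root; P(1) = 0 → root.
Roots: {0, 1}.

2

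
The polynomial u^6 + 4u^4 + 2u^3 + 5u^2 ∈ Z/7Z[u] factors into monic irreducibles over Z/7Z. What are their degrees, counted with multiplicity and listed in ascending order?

1, 1, 2, 2

Write h(u) = u^6 + 4u^4 + 2u^3 + 5u^2.
Linear factors from roots: (u).
Complete factorization: h(u) = (u)^2·(u^2 + 3u + 5)·(u^2 + 4u + 1).
Factor degrees with multiplicity: 1 + 1 + 2 + 2 = 6.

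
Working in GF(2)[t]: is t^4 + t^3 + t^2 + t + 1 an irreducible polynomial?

Yes

Write h(t) = t^4 + t^3 + t^2 + t + 1.
Check for roots in GF(2): h(0) = 1; h(1) = 1.
No roots, so no linear factors.
Monic irreducibles of degree 2 over GF(2): t^2 + t + 1.
None of them divide h (all give nonzero remainder).
No irreducible factor of degree ≤ 2 exists, so h is irreducible over GF(2).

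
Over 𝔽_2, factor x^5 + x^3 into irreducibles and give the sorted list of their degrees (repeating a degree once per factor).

1, 1, 1, 1, 1

Write g(x) = x^5 + x^3.
Roots in 𝔽_2: g(0) = 0 → root; g(1) = 0 → root.
Linear factors from roots: (x), (x + 1).
Complete factorization: g(x) = (x + 1)^2·(x)^3.
Factor degrees with multiplicity: 1 + 1 + 1 + 1 + 1 = 5.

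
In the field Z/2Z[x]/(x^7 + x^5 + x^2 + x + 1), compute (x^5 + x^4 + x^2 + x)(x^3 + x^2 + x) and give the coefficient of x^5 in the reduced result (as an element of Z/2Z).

0

Multiply in Z/2Z[x]: (x^5 + x^4 + x^2 + x)·(x^3 + x^2 + x) = x^8 + x^2.
Reduce using x^7 ≡ x^5 + x^2 + x + 1 (mod x^7 + x^5 + x^2 + x + 1).
Reduced: x^6 + x^3 + x.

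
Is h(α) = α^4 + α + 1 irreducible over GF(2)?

Check for roots in GF(2): h(0) = 1; h(1) = 1.
No roots, so no linear factors.
Monic irreducibles of degree 2 over GF(2): α^2 + α + 1.
None of them divide h (all give nonzero remainder).
No irreducible factor of degree ≤ 2 exists, so h is irreducible over GF(2).

Yes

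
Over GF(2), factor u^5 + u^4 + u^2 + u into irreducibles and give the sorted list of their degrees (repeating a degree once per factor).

Write g(u) = u^5 + u^4 + u^2 + u.
Roots in GF(2): g(0) = 0 → root; g(1) = 0 → root.
Linear factors from roots: (u), (u + 1).
Complete factorization: g(u) = (u)·(u + 1)^2·(u^2 + u + 1).
Factor degrees with multiplicity: 1 + 1 + 1 + 2 = 5.

1, 1, 1, 2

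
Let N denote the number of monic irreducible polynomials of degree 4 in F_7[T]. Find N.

588

x^(7^4) − x is the product of all monic irreducibles of degree dividing 4; Möbius inversion gives N = (1/4) Σ μ(4/d)·7^d.
Divisors of 4: 1, 2, 4; μ(4/d) for each: 0, -1, 1.
Σ = − 7^2 + 7^4 = 2352.
N = 2352/4 = 588.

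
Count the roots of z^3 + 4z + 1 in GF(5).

Write P(z) = z^3 + 4z + 1.
Evaluate at each of the 5 elements of GF(5):
P(0) = 1; P(1) = 1; P(2) = 2; P(3) = 0 → root; P(4) = 1.
Roots: {3}.

1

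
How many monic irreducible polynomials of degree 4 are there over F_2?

3

The number of monic irreducibles of degree 4 over GF(2) is (1/4)·Σ_{d∣4} μ(4/d) 2^d.
Divisors of 4: 1, 2, 4; μ(4/d) for each: 0, -1, 1.
Σ = − 2^2 + 2^4 = 12.
N = 12/4 = 3.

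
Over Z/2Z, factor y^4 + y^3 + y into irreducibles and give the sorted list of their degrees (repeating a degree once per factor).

Write f(y) = y^4 + y^3 + y.
Roots in Z/2Z: f(0) = 0 → root; f(1) = 1.
Linear factors from roots: (y).
Complete factorization: f(y) = (y)·(y^3 + y^2 + 1).
Factor degrees with multiplicity: 1 + 3 = 4.

1, 3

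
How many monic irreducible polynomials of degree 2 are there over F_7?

x^(7^2) − x is the product of all monic irreducibles of degree dividing 2; Möbius inversion gives N = (1/2) Σ μ(2/d)·7^d.
Divisors of 2: 1, 2; μ(2/d) for each: -1, 1.
Σ = − 7^1 + 7^2 = 42.
N = 42/2 = 21.

21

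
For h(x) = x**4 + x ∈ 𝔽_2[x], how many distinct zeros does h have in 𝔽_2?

2

Evaluate at each of the 2 elements of 𝔽_2:
h(0) = 0 → root; h(1) = 0 → root.
Roots: {0, 1}.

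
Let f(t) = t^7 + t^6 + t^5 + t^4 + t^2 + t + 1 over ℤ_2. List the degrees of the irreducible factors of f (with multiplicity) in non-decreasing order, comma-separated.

Roots in ℤ_2: f(0) = 1; f(1) = 1.
Complete factorization: f(t) = (t^7 + t^6 + t^5 + t^4 + t^2 + t + 1).
Factor degrees with multiplicity: 7 = 7.

7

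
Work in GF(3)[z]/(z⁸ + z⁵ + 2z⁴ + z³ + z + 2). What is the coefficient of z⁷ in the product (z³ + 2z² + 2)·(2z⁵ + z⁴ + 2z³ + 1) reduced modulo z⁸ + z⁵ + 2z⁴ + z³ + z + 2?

Multiply in GF(3)[z]: (z³ + 2z² + 2)·(2z⁵ + z⁴ + 2z³ + 1) = 2z⁸ + 2z⁷ + z⁶ + 2z⁵ + 2z⁴ + 2z³ + 2z² + 2.
Reduce using z⁸ ≡ 2z⁵ + z⁴ + 2z³ + 2z + 1 (mod z⁸ + z⁵ + 2z⁴ + z³ + z + 2).
Reduced: 2z⁷ + z⁶ + z⁴ + 2z² + z + 1.

2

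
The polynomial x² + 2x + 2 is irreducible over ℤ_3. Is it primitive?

Write f(x) = x² + 2x + 2.
|GF(3^2)^×| = 3^2 − 1 = 8. Prime factorization: 8 = 2^3.
f is primitive ⇔ x has order 8 in GF(3)[x]/(f), i.e. x^(8/q) ≠ 1 for each prime q | 8.
x^(4) mod f = 2.
None equal 1, so x has full order 8; f is primitive.

Yes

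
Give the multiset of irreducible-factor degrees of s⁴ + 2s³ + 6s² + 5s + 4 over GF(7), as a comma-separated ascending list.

1, 1, 2

Write f(s) = s⁴ + 2s³ + 6s² + 5s + 4.
Linear factors from roots: (s + 5), (s + 3).
Complete factorization: f(s) = (s + 3)·(s + 5)·(s² + s + 4).
Factor degrees with multiplicity: 1 + 1 + 2 = 4.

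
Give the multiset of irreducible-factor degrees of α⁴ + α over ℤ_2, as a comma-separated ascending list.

1, 1, 2

Write f(α) = α⁴ + α.
Roots in ℤ_2: f(0) = 0 → root; f(1) = 0 → root.
Linear factors from roots: (α), (α + 1).
Complete factorization: f(α) = (α)·(α + 1)·(α² + α + 1).
Factor degrees with multiplicity: 1 + 1 + 2 = 4.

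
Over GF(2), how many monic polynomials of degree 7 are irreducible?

x^(2^7) − x is the product of all monic irreducibles of degree dividing 7; Möbius inversion gives N = (1/7) Σ μ(7/d)·2^d.
Divisors of 7: 1, 7; μ(7/d) for each: -1, 1.
Σ = − 2^1 + 2^7 = 126.
N = 126/7 = 18.

18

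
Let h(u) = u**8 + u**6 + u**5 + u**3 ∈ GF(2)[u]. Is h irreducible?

Check for roots in GF(2): h(0) = 0 → root; h(1) = 0 → root.
h(0) = 0, so (u) divides h(u); h is reducible.

No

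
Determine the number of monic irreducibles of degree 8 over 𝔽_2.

30

x^(2^8) − x is the product of all monic irreducibles of degree dividing 8; Möbius inversion gives N = (1/8) Σ μ(8/d)·2^d.
Divisors of 8: 1, 2, 4, 8; μ(8/d) for each: 0, 0, -1, 1.
Σ = − 2^4 + 2^8 = 240.
N = 240/8 = 30.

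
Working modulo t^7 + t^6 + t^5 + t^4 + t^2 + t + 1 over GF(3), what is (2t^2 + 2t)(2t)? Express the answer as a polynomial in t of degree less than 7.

Multiply in GF(3)[t]: (2t^2 + 2t)·(2t) = t^3 + t^2.
Reduced: t^3 + t^2.

t^3 + t^2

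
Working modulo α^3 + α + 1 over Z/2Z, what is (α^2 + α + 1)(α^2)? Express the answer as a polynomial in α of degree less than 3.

Multiply in Z/2Z[α]: (α^2 + α + 1)·(α^2) = α^4 + α^3 + α^2.
Reduce using α^3 ≡ α + 1 (mod α^3 + α + 1).
Reduced: 1.

1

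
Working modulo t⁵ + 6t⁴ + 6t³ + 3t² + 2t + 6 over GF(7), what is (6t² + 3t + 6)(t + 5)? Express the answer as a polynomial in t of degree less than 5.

6t^3 + 5t^2 + 2

Multiply in GF(7)[t]: (6t² + 3t + 6)·(t + 5) = 6t³ + 5t² + 2.
Reduced: 6t³ + 5t² + 2.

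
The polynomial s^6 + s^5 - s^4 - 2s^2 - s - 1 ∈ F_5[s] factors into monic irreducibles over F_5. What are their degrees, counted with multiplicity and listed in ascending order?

Write h(s) = s^6 + s^5 - s^4 - 2s^2 - s - 1.
Roots in F_5: h(0) = 4; h(1) = 2; h(2) = 4; h(3) = 4; h(4) = 2.
Complete factorization: h(s) = (s^6 + s^5 - s^4 - 2s^2 - s - 1).
Factor degrees with multiplicity: 6 = 6.

6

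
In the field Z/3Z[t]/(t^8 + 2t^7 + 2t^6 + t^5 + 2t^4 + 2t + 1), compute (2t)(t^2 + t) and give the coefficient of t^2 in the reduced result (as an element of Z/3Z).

2

Multiply in Z/3Z[t]: (2t)·(t^2 + t) = 2t^3 + 2t^2.
Reduced: 2t^3 + 2t^2.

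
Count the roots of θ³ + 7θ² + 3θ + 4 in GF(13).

Write h(θ) = θ³ + 7θ² + 3θ + 4.
Evaluate at each of the 13 elements of GF(13):
h(0) = 4; h(1) = 2; h(2) = 7; h(3) = 12; h(4) = 10; h(5) = 7; h(6) = 9; h(7) = 9; h(8) = 0 → root; h(9) = 1; h(10) = 5; h(11) = 5; h(12) = 7.
Roots: {8}.

1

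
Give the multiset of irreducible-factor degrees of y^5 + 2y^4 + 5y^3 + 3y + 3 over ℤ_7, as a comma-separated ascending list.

Write h(y) = y^5 + 2y^4 + 5y^3 + 3y + 3.
Linear factors from roots: (y + 6).
Complete factorization: h(y) = (y + 6)·(y^2 + 4y + 1)·(y^2 + 6y + 4).
Factor degrees with multiplicity: 1 + 2 + 2 = 5.

1, 2, 2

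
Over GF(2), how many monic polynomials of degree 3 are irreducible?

x^(2^3) − x is the product of all monic irreducibles of degree dividing 3; Möbius inversion gives N = (1/3) Σ μ(3/d)·2^d.
Divisors of 3: 1, 3; μ(3/d) for each: -1, 1.
Σ = − 2^1 + 2^3 = 6.
N = 6/3 = 2.

2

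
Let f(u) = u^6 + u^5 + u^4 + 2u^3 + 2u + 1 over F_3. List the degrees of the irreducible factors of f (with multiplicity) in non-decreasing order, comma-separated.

2, 4

Roots in F_3: f(0) = 1; f(1) = 2; f(2) = 1.
Complete factorization: f(u) = (u^2 + u + 2)·(u^4 + 2u^2 + 2).
Factor degrees with multiplicity: 2 + 4 = 6.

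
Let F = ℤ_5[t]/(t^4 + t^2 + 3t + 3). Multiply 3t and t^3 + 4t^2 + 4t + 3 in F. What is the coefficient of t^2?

Multiply in ℤ_5[t]: (3t)·(t^3 + 4t^2 + 4t + 3) = 3t^4 + 2t^3 + 2t^2 + 4t.
Reduce using t^4 ≡ 4t^2 + 2t + 2 (mod t^4 + t^2 + 3t + 3).
Reduced: 2t^3 + 4t^2 + 1.

4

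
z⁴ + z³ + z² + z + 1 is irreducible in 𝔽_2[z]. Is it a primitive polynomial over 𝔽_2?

Write f(z) = z⁴ + z³ + z² + z + 1.
|GF(2^4)^×| = 2^4 − 1 = 15. Prime factorization: 15 = 3·5.
f is primitive ⇔ z has order 15 in GF(2)[z]/(f), i.e. z^(15/q) ≠ 1 for each prime q | 15.
z^(5) mod f = 1
z^(3) mod f = z³.
Since z^(5) = 1, the order of z divides 5 < 15; not primitive.

No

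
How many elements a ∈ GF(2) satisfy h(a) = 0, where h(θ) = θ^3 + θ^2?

2

Evaluate at each of the 2 elements of GF(2):
h(0) = 0 → root; h(1) = 0 → root.
Roots: {0, 1}.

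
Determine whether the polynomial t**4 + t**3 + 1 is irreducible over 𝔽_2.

Yes

Write g(t) = t**4 + t**3 + 1.
Check for roots in 𝔽_2: g(0) = 1; g(1) = 1.
No roots, so no linear factors.
Monic irreducibles of degree 2 over GF(2): t**2 + t + 1.
None of them divide g (all give nonzero remainder).
No irreducible factor of degree ≤ 2 exists, so g is irreducible over GF(2).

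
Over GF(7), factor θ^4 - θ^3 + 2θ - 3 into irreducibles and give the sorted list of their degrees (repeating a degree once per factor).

4

Write f(θ) = θ^4 - θ^3 + 2θ - 3.
Complete factorization: f(θ) = (θ^4 - θ^3 + 2θ - 3).
Factor degrees with multiplicity: 4 = 4.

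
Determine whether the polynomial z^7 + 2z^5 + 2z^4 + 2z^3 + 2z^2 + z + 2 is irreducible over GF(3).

No

Write h(z) = z^7 + 2z^5 + 2z^4 + 2z^3 + 2z^2 + z + 2.
Check for roots in GF(3): h(0) = 2; h(1) = 0 → root; h(2) = 0 → root.
h(1) = 0, so (z − 1) divides h(z); h is reducible.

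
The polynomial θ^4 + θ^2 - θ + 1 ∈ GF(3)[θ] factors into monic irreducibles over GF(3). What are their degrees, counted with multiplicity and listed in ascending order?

4

Write h(θ) = θ^4 + θ^2 - θ + 1.
Roots in GF(3): h(0) = 1; h(1) = 2; h(2) = 1.
Complete factorization: h(θ) = (θ^4 + θ^2 - θ + 1).
Factor degrees with multiplicity: 4 = 4.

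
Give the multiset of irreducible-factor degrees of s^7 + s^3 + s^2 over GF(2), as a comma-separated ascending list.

Write h(s) = s^7 + s^3 + s^2.
Roots in GF(2): h(0) = 0 → root; h(1) = 1.
Linear factors from roots: (s).
Complete factorization: h(s) = (s)^2·(s^2 + s + 1)·(s^3 + s^2 + 1).
Factor degrees with multiplicity: 1 + 1 + 2 + 3 = 7.

1, 1, 2, 3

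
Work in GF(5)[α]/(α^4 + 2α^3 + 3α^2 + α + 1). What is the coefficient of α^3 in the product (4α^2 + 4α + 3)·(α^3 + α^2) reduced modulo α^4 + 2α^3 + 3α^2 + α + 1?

0

Multiply in GF(5)[α]: (4α^2 + 4α + 3)·(α^3 + α^2) = 4α^5 + 3α^4 + 2α^3 + 3α^2.
Reduce using α^4 ≡ 3α^3 + 2α^2 + 4α + 4 (mod α^4 + 2α^3 + 3α^2 + α + 1).
Reduced: 4α^2 + α.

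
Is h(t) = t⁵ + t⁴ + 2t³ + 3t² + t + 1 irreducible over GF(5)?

Yes

Check for roots in GF(5): h(0) = 1; h(1) = 4; h(2) = 4; h(3) = 4; h(4) = 1.
No roots, so no linear factors.
Degree-2 irreducible divisors: test the 10 monic irreducibles of degree 2 over GF(5).
None of them divide h (all give nonzero remainder).
No irreducible factor of degree ≤ 2 exists, so h is irreducible over GF(5).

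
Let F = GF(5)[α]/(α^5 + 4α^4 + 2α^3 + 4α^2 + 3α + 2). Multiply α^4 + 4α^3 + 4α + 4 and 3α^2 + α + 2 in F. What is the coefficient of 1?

Multiply in GF(5)[α]: (α^4 + 4α^3 + 4α + 4)·(3α^2 + α + 2) = 3α^6 + 3α^5 + α^4 + α^2 + 2α + 3.
Reduce using α^5 ≡ α^4 + 3α^3 + α^2 + 2α + 3 (mod α^5 + 4α^4 + 2α^3 + 4α^2 + 3α + 2).
Reduced: α^4 + α^3 + 3α^2 + 3α + 1.

1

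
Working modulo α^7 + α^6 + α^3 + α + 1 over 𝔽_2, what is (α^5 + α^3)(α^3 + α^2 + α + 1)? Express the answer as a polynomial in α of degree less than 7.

α^3 + α^2 + α

Multiply in 𝔽_2[α]: (α^5 + α^3)·(α^3 + α^2 + α + 1) = α^8 + α^7 + α^4 + α^3.
Reduce using α^7 ≡ α^6 + α^3 + α + 1 (mod α^7 + α^6 + α^3 + α + 1).
Reduced: α^3 + α^2 + α.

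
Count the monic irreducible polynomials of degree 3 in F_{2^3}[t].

x^(8^3) − x is the product of all monic irreducibles of degree dividing 3; Möbius inversion gives N = (1/3) Σ μ(3/d)·8^d.
Divisors of 3: 1, 3; μ(3/d) for each: -1, 1.
Σ = − 8^1 + 8^3 = 504.
N = 504/3 = 168.

168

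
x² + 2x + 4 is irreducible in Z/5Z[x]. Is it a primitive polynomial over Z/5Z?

Write f(x) = x² + 2x + 4.
|GF(5^2)^×| = 5^2 − 1 = 24. Prime factorization: 24 = 2^3·3.
f is primitive ⇔ x has order 24 in GF(5)[x]/(f), i.e. x^(24/q) ≠ 1 for each prime q | 24.
x^(12) mod f = 1
x^(8) mod f = 2x + 4.
Since x^(12) = 1, the order of x divides 12 < 24; not primitive.

No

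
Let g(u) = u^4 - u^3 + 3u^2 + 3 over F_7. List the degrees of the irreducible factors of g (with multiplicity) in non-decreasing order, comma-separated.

Linear factors from roots: (u - 3).
Complete factorization: g(u) = (u - 3)·(u^3 + 2u^2 + 2u - 1).
Factor degrees with multiplicity: 1 + 3 = 4.

1, 3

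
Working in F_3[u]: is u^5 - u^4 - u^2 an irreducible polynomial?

Write h(u) = u^5 - u^4 - u^2.
Check for roots in F_3: h(0) = 0 → root; h(1) = 2; h(2) = 0 → root.
h(0) = 0, so (u) divides h(u); h is reducible.

No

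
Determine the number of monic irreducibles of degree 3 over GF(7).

The number of monic irreducibles of degree 3 over GF(7) is (1/3)·Σ_{d∣3} μ(3/d) 7^d.
Divisors of 3: 1, 3; μ(3/d) for each: -1, 1.
Σ = − 7^1 + 7^3 = 336.
N = 336/3 = 112.

112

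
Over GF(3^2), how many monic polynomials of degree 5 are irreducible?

11808

The number of monic irreducibles of degree 5 over GF(9) is (1/5)·Σ_{d∣5} μ(5/d) 9^d.
Divisors of 5: 1, 5; μ(5/d) for each: -1, 1.
Σ = − 9^1 + 9^5 = 59040.
N = 59040/5 = 11808.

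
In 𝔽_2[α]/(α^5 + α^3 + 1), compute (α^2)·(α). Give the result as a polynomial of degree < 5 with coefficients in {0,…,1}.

Multiply in 𝔽_2[α]: (α^2)·(α) = α^3.
Reduced: α^3.

α^3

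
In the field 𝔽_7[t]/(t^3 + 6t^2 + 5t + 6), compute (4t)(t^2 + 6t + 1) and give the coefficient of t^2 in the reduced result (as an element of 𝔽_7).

Multiply in 𝔽_7[t]: (4t)·(t^2 + 6t + 1) = 4t^3 + 3t^2 + 4t.
Reduce using t^3 ≡ t^2 + 2t + 1 (mod t^3 + 6t^2 + 5t + 6).
Reduced: 5t + 4.

0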